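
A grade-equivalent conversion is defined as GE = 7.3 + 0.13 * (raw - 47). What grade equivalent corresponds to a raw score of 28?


raw - median = 28 - 47 = -19
slope * diff = 0.13 * -19 = -2.47
GE = 7.3 + -2.47
GE = 4.83

4.83


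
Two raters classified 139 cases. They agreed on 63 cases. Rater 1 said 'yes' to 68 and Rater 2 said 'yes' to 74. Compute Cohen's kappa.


P_o = 63/139 = 0.453237
P_e = (68*74 + 71*65) / 19321 = 0.499301
kappa = (P_o - P_e) / (1 - P_e)
kappa = (0.453237 - 0.499301) / (1 - 0.499301)
kappa = -0.092

-0.092


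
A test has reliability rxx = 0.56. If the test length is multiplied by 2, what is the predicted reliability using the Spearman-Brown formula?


r_new = (n * rxx) / (1 + (n-1) * rxx)
r_new = (2 * 0.56) / (1 + 1 * 0.56)
r_new = 1.12 / 1.56
r_new = 0.7179

0.7179


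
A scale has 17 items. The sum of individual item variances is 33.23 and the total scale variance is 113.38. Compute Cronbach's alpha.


alpha = (k/(k-1)) * (1 - sum(si^2)/s_total^2)
= (17/16) * (1 - 33.23/113.38)
alpha = 0.7511

0.7511


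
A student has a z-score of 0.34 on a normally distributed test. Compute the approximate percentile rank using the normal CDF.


CDF(z) = 0.5 * (1 + erf(z/sqrt(2)))
erf(0.2404) = 0.2661
CDF = 0.6331
Percentile rank = 0.6331 * 100 = 63.31

63.31


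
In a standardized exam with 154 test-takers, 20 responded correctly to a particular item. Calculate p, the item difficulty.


Item difficulty p = number correct / total examinees
p = 20 / 154
p = 0.1299

0.1299


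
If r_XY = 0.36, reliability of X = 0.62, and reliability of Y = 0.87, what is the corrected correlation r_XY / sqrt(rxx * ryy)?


r_corrected = rxy / sqrt(rxx * ryy)
= 0.36 / sqrt(0.62 * 0.87)
= 0.36 / sqrt(0.5394)
= 0.36 / 0.734439
r_corrected = 0.4902

0.4902


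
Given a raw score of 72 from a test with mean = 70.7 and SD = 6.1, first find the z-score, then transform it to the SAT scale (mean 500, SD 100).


z = (X - mean) / SD = (72 - 70.7) / 6.1
z = 1.3 / 6.1
z = 0.2131
SAT-scale = SAT = 500 + 100z
Carry z at full precision (z = 1.3 / 6.1) into the conversion:
SAT-scale = 500 + 100 * (1.3 / 6.1) = 500 + 130 / 6.1
SAT-scale = 500 + 21.3115
SAT-scale = 521.3115

521.3115


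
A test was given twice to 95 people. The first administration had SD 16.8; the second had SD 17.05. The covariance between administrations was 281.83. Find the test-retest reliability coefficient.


r = cov(X,Y) / (SD_X * SD_Y)
r = 281.83 / (16.8 * 17.05)
r = 281.83 / 286.44
r = 0.9839

0.9839


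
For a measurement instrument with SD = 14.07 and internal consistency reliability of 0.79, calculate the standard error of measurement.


SEM = SD * sqrt(1 - rxx)
SEM = 14.07 * sqrt(1 - 0.79)
SEM = 14.07 * sqrt(0.21) = 14.07 * 0.458258
SEM = 6.4477

6.4477


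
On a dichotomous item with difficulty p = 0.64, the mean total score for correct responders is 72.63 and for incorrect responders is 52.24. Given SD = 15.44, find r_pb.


q = 1 - p = 0.36
rpb = ((M1 - M0) / SD) * sqrt(p * q)
rpb = ((72.63 - 52.24) / 15.44) * sqrt(0.64 * 0.36)
rpb = 0.6339

0.6339


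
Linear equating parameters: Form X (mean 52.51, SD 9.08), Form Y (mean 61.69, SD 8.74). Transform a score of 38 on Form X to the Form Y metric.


slope = SD_Y / SD_X = 8.74 / 9.08 ~ 0.9626
intercept = mean_Y - slope * mean_X = 61.69 - (8.74 / 9.08) * 52.51 ~ 11.1462
Y = slope * X + intercept. To avoid rounding drift from the rounded slope/intercept, evaluate the equivalent form Y = mean_Y + SD_Y * (X - mean_X) / SD_X at full precision:
Y = 61.69 + 8.74 * (38 - 52.51) / 9.08
Y = 61.69 - 8.74 * 14.51 / 9.08
Y = 61.69 - 126.8174 / 9.08
Y = 61.69 - 13.9667
Y = 47.7233

47.7233


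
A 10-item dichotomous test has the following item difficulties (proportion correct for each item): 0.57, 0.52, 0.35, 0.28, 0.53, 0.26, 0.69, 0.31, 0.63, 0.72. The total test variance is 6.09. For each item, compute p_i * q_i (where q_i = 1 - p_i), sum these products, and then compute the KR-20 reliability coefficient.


For each item, compute p_i * q_i:
  Item 1: 0.57 * 0.43 = 0.2451
  Item 2: 0.52 * 0.48 = 0.2496
  Item 3: 0.35 * 0.65 = 0.2275
  Item 4: 0.28 * 0.72 = 0.2016
  Item 5: 0.53 * 0.47 = 0.2491
  Item 6: 0.26 * 0.74 = 0.1924
  Item 7: 0.69 * 0.31 = 0.2139
  Item 8: 0.31 * 0.69 = 0.2139
  Item 9: 0.63 * 0.37 = 0.2331
  Item 10: 0.72 * 0.28 = 0.2016
Sum(p_i * q_i) = 0.2451 + 0.2496 + 0.2275 + 0.2016 + 0.2491 + 0.1924 + 0.2139 + 0.2139 + 0.2331 + 0.2016 = 2.2278
KR-20 = (k/(k-1)) * (1 - Sum(p_i*q_i) / Var_total)
= (10/9) * (1 - 2.2278/6.09)
= 1.1111 * 0.6342
KR-20 = 0.7047

0.7047


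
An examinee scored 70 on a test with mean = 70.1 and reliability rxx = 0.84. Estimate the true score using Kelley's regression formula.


T_est = rxx * X + (1 - rxx) * mean
T_est = 0.84 * 70 + 0.16 * 70.1
T_est = 58.8 + 11.216
T_est = 70.016

70.016


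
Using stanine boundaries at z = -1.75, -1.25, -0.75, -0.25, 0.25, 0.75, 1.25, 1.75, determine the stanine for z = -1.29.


Stanine boundaries: [-1.75, -1.25, -0.75, -0.25, 0.25, 0.75, 1.25, 1.75]
z = -1.29
Check each boundary:
  z >= -1.75 -> could be stanine 2
  z < -1.25
  z < -0.75
  z < -0.25
  z < 0.25
  z < 0.75
  z < 1.25
  z < 1.75
Highest qualifying boundary gives stanine = 2

2


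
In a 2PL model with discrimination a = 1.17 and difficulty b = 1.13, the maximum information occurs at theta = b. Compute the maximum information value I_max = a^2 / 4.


For 2PL, max info at theta = b = 1.13
I_max = a^2 / 4 = 1.17^2 / 4
= 1.3689 / 4
I_max = 0.3422

0.3422


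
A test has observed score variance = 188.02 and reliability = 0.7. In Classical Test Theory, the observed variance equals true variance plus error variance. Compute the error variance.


var_true = rxx * var_obs = 0.7 * 188.02 = 131.614
var_error = var_obs - var_true
var_error = 188.02 - 131.614
var_error = 56.406

56.406


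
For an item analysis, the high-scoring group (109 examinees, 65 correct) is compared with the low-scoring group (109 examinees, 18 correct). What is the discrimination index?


p_upper = 65/109 = 0.5963
p_lower = 18/109 = 0.1651
D = 0.5963 - 0.1651 = 0.4312

0.4312


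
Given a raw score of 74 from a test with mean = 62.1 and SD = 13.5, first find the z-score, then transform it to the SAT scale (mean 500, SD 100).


z = (X - mean) / SD = (74 - 62.1) / 13.5
z = 11.9 / 13.5
z = 0.8815
SAT-scale = SAT = 500 + 100z
Carry z at full precision (z = 11.9 / 13.5) into the conversion:
SAT-scale = 500 + 100 * (11.9 / 13.5) = 500 + 1190 / 13.5
SAT-scale = 500 + 88.1481
SAT-scale = 588.1481

588.1481


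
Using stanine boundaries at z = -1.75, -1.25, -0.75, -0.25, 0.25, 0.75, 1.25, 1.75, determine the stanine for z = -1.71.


Stanine boundaries: [-1.75, -1.25, -0.75, -0.25, 0.25, 0.75, 1.25, 1.75]
z = -1.71
Check each boundary:
  z >= -1.75 -> could be stanine 2
  z < -1.25
  z < -0.75
  z < -0.25
  z < 0.25
  z < 0.75
  z < 1.25
  z < 1.75
Highest qualifying boundary gives stanine = 2

2


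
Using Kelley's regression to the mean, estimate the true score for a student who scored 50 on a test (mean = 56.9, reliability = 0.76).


T_est = rxx * X + (1 - rxx) * mean
T_est = 0.76 * 50 + 0.24 * 56.9
T_est = 38.0 + 13.656
T_est = 51.656

51.656


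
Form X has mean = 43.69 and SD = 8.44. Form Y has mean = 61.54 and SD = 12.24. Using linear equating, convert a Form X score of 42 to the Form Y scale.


slope = SD_Y / SD_X = 12.24 / 8.44 ~ 1.4502
intercept = mean_Y - slope * mean_X = 61.54 - (12.24 / 8.44) * 43.69 ~ -1.8209
Y = slope * X + intercept. To avoid rounding drift from the rounded slope/intercept, evaluate the equivalent form Y = mean_Y + SD_Y * (X - mean_X) / SD_X at full precision:
Y = 61.54 + 12.24 * (42 - 43.69) / 8.44
Y = 61.54 - 12.24 * 1.69 / 8.44
Y = 61.54 - 20.6856 / 8.44
Y = 61.54 - 2.4509
Y = 59.0891

59.0891


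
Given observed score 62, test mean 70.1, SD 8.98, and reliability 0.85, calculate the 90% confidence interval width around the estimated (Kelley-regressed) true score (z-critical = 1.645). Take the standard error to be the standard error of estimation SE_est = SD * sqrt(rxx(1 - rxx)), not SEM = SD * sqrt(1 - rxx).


True score estimate = 0.85*62 + 0.15*70.1 = 63.215
SE_est = SD * sqrt(rxx * (1 - rxx)) = 8.98 * sqrt(0.85 * 0.15) = 8.98 * sqrt(0.1275) = 3.206501
CI = T_est +/- z * SE_est, so width = 2 * z * SE_est = 2 * 1.645 * 3.206501
Width = 10.5494

10.5494


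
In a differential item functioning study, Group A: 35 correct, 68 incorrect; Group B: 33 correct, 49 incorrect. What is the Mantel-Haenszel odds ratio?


Odds_A = 35/68 = 0.5147
Odds_B = 33/49 = 0.6735
OR = Odds_A / Odds_B = 0.5147 / 0.6735
Exactly, OR = (35 * 49) / (68 * 33) = 1715 / 2244
OR = 0.7643

0.7643


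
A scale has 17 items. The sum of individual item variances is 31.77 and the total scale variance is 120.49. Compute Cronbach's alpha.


alpha = (k/(k-1)) * (1 - sum(si^2)/s_total^2)
= (17/16) * (1 - 31.77/120.49)
alpha = 0.7823

0.7823


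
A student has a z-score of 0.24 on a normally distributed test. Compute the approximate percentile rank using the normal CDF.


CDF(z) = 0.5 * (1 + erf(z/sqrt(2)))
erf(0.1697) = 0.1897
CDF = 0.5948
Percentile rank = 0.5948 * 100 = 59.48

59.48


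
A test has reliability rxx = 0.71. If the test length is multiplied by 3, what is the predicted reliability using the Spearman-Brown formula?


r_new = (n * rxx) / (1 + (n-1) * rxx)
r_new = (3 * 0.71) / (1 + 2 * 0.71)
r_new = 2.13 / 2.42
r_new = 0.8802

0.8802


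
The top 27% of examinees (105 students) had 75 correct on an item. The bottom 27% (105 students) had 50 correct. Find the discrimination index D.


p_upper = 75/105 = 0.7143
p_lower = 50/105 = 0.4762
D = 0.7143 - 0.4762 = 0.2381

0.2381


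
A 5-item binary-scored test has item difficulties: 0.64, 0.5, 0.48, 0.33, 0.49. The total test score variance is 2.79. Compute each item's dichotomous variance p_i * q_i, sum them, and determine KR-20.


For each item, compute p_i * q_i:
  Item 1: 0.64 * 0.36 = 0.2304
  Item 2: 0.5 * 0.5 = 0.25
  Item 3: 0.48 * 0.52 = 0.2496
  Item 4: 0.33 * 0.67 = 0.2211
  Item 5: 0.49 * 0.51 = 0.2499
Sum(p_i * q_i) = 0.2304 + 0.25 + 0.2496 + 0.2211 + 0.2499 = 1.201
KR-20 = (k/(k-1)) * (1 - Sum(p_i*q_i) / Var_total)
= (5/4) * (1 - 1.201/2.79)
= 1.25 * 0.5695
KR-20 = 0.7119

0.7119


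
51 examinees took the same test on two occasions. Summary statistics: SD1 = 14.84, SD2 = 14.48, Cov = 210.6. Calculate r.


r = cov(X,Y) / (SD_X * SD_Y)
r = 210.6 / (14.84 * 14.48)
r = 210.6 / 214.8832
r = 0.9801

0.9801


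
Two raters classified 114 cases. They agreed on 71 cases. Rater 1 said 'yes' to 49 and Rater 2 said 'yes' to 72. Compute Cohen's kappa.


P_o = 71/114 = 0.622807
P_e = (49*72 + 65*42) / 12996 = 0.481533
kappa = (P_o - P_e) / (1 - P_e)
kappa = (0.622807 - 0.481533) / (1 - 0.481533)
kappa = 0.2725

0.2725


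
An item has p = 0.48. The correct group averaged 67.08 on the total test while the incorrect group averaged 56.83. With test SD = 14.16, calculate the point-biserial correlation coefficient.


q = 1 - p = 0.52
rpb = ((M1 - M0) / SD) * sqrt(p * q)
rpb = ((67.08 - 56.83) / 14.16) * sqrt(0.48 * 0.52)
rpb = 0.3616

0.3616


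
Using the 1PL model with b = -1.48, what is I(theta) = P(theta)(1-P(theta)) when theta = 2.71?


P = 1/(1+exp(-(2.71--1.48))) = 0.9851
I = P*(1-P) = 0.9851 * 0.0149
I = 0.0147

0.0147


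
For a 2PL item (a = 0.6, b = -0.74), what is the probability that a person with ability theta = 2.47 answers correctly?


a*(theta - b) = 0.6 * (2.47 - -0.74) = 1.926
exp(-1.926) = 0.1457
P = 1 / (1 + 0.1457)
P = 0.8728

0.8728


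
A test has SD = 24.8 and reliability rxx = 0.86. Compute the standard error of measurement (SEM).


SEM = SD * sqrt(1 - rxx)
SEM = 24.8 * sqrt(1 - 0.86)
SEM = 24.8 * sqrt(0.14) = 24.8 * 0.374166
SEM = 9.2793

9.2793


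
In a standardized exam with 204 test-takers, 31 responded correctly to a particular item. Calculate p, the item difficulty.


Item difficulty p = number correct / total examinees
p = 31 / 204
p = 0.152

0.152


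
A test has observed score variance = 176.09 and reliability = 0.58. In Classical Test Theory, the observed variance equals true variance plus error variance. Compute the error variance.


var_true = rxx * var_obs = 0.58 * 176.09 = 102.1322
var_error = var_obs - var_true
var_error = 176.09 - 102.1322
var_error = 73.9578

73.9578


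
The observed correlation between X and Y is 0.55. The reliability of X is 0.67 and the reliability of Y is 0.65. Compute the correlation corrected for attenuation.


r_corrected = rxy / sqrt(rxx * ryy)
= 0.55 / sqrt(0.67 * 0.65)
= 0.55 / sqrt(0.4355)
= 0.55 / 0.659924
r_corrected = 0.8334

0.8334


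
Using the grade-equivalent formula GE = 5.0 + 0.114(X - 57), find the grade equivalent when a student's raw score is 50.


raw - median = 50 - 57 = -7
slope * diff = 0.114 * -7 = -0.798
GE = 5.0 + -0.798
GE = 4.202

4.202


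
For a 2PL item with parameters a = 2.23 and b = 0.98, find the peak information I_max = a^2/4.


For 2PL, max info at theta = b = 0.98
I_max = a^2 / 4 = 2.23^2 / 4
= 4.9729 / 4
I_max = 1.2432

1.2432


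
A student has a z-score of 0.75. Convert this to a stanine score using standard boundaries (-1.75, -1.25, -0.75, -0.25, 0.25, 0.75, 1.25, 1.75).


Stanine boundaries: [-1.75, -1.25, -0.75, -0.25, 0.25, 0.75, 1.25, 1.75]
z = 0.75
Check each boundary:
  z >= -1.75 -> could be stanine 2
  z >= -1.25 -> could be stanine 3
  z >= -0.75 -> could be stanine 4
  z >= -0.25 -> could be stanine 5
  z >= 0.25 -> could be stanine 6
  z >= 0.75 -> could be stanine 7
  z < 1.25
  z < 1.75
Highest qualifying boundary gives stanine = 7

7


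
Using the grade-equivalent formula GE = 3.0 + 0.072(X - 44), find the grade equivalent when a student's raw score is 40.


raw - median = 40 - 44 = -4
slope * diff = 0.072 * -4 = -0.288
GE = 3.0 + -0.288
GE = 2.712

2.712


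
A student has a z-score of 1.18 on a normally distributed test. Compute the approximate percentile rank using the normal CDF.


CDF(z) = 0.5 * (1 + erf(z/sqrt(2)))
erf(0.8344) = 0.762
CDF = 0.881
Percentile rank = 0.881 * 100 = 88.1

88.1


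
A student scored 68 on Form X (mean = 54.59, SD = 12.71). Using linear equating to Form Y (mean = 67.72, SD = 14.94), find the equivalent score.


slope = SD_Y / SD_X = 14.94 / 12.71 ~ 1.1755
intercept = mean_Y - slope * mean_X = 67.72 - (14.94 / 12.71) * 54.59 ~ 3.5521
Y = slope * X + intercept. To avoid rounding drift from the rounded slope/intercept, evaluate the equivalent form Y = mean_Y + SD_Y * (X - mean_X) / SD_X at full precision:
Y = 67.72 + 14.94 * (68 - 54.59) / 12.71
Y = 67.72 + 14.94 * 13.41 / 12.71
Y = 67.72 + 200.3454 / 12.71
Y = 67.72 + 15.7628
Y = 83.4828

83.4828


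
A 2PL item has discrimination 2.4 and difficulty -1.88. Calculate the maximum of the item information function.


For 2PL, max info at theta = b = -1.88
I_max = a^2 / 4 = 2.4^2 / 4
= 5.76 / 4
I_max = 1.44

1.44


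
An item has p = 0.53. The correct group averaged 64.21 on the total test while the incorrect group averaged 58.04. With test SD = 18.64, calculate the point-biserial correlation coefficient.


q = 1 - p = 0.47
rpb = ((M1 - M0) / SD) * sqrt(p * q)
rpb = ((64.21 - 58.04) / 18.64) * sqrt(0.53 * 0.47)
rpb = 0.1652

0.1652


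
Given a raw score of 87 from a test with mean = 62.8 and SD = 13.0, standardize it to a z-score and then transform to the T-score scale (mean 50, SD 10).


z = (X - mean) / SD = (87 - 62.8) / 13.0
z = 24.2 / 13.0
z = 1.8615
T-score = T = 50 + 10z
Carry z at full precision (z = 24.2 / 13.0) into the conversion:
T-score = 50 + 10 * (24.2 / 13.0) = 50 + 242 / 13.0
T-score = 50 + 18.6154
T-score = 68.6154

68.6154


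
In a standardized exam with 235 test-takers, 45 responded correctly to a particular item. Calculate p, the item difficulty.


Item difficulty p = number correct / total examinees
p = 45 / 235
p = 0.1915

0.1915


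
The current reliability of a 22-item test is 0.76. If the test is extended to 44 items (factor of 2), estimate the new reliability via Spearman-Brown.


r_new = (n * rxx) / (1 + (n-1) * rxx)
r_new = (2 * 0.76) / (1 + 1 * 0.76)
r_new = 1.52 / 1.76
r_new = 0.8636

0.8636


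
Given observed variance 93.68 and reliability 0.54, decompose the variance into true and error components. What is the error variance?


var_true = rxx * var_obs = 0.54 * 93.68 = 50.5872
var_error = var_obs - var_true
var_error = 93.68 - 50.5872
var_error = 43.0928

43.0928


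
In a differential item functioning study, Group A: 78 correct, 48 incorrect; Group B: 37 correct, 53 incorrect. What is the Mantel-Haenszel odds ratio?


Odds_A = 78/48 = 1.625
Odds_B = 37/53 = 0.6981
OR = Odds_A / Odds_B = 1.625 / 0.6981
Exactly, OR = (78 * 53) / (48 * 37) = 4134 / 1776
OR = 2.3277

2.3277


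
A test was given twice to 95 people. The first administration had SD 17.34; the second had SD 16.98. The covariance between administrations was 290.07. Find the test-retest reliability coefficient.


r = cov(X,Y) / (SD_X * SD_Y)
r = 290.07 / (17.34 * 16.98)
r = 290.07 / 294.4332
r = 0.9852

0.9852


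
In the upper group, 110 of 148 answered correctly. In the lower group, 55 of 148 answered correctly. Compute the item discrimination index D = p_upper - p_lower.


p_upper = 110/148 = 0.7432
p_lower = 55/148 = 0.3716
D = 0.7432 - 0.3716 = 0.3716

0.3716


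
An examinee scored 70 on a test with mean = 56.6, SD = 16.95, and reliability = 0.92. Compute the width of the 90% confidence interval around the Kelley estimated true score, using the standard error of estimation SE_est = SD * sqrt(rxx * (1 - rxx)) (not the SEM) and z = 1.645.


True score estimate = 0.92*70 + 0.08*56.6 = 68.928
SE_est = SD * sqrt(rxx * (1 - rxx)) = 16.95 * sqrt(0.92 * 0.08) = 16.95 * sqrt(0.0736) = 4.59842
CI = T_est +/- z * SE_est, so width = 2 * z * SE_est = 2 * 1.645 * 4.59842
Width = 15.1288

15.1288


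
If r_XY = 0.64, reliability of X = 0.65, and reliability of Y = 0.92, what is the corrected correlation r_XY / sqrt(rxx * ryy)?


r_corrected = rxy / sqrt(rxx * ryy)
= 0.64 / sqrt(0.65 * 0.92)
= 0.64 / sqrt(0.598)
= 0.64 / 0.773305
r_corrected = 0.8276

0.8276


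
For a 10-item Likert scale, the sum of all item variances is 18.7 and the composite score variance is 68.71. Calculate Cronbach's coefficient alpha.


alpha = (k/(k-1)) * (1 - sum(si^2)/s_total^2)
= (10/9) * (1 - 18.7/68.71)
alpha = 0.8087

0.8087


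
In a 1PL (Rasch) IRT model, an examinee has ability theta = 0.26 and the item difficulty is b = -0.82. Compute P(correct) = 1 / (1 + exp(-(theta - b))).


theta - b = 0.26 - -0.82 = 1.08
exp(-(theta - b)) = exp(-1.08) = 0.3396
P = 1 / (1 + 0.3396)
P = 0.7465

0.7465


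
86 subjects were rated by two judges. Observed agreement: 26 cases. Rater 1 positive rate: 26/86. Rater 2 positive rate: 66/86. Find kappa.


P_o = 26/86 = 0.302326
P_e = (26*66 + 60*20) / 7396 = 0.394267
kappa = (P_o - P_e) / (1 - P_e)
kappa = (0.302326 - 0.394267) / (1 - 0.394267)
kappa = -0.1518

-0.1518


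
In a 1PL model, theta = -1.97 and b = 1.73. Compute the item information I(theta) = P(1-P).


P = 1/(1+exp(-(-1.97-1.73))) = 0.0241
I = P*(1-P) = 0.0241 * 0.9759
I = 0.0235

0.0235


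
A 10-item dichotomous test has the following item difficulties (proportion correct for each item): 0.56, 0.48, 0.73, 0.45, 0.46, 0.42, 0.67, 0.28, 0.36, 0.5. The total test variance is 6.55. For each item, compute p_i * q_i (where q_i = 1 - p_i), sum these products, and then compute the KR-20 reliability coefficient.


For each item, compute p_i * q_i:
  Item 1: 0.56 * 0.44 = 0.2464
  Item 2: 0.48 * 0.52 = 0.2496
  Item 3: 0.73 * 0.27 = 0.1971
  Item 4: 0.45 * 0.55 = 0.2475
  Item 5: 0.46 * 0.54 = 0.2484
  Item 6: 0.42 * 0.58 = 0.2436
  Item 7: 0.67 * 0.33 = 0.2211
  Item 8: 0.28 * 0.72 = 0.2016
  Item 9: 0.36 * 0.64 = 0.2304
  Item 10: 0.5 * 0.5 = 0.25
Sum(p_i * q_i) = 0.2464 + 0.2496 + 0.1971 + 0.2475 + 0.2484 + 0.2436 + 0.2211 + 0.2016 + 0.2304 + 0.25 = 2.3357
KR-20 = (k/(k-1)) * (1 - Sum(p_i*q_i) / Var_total)
= (10/9) * (1 - 2.3357/6.55)
= 1.1111 * 0.6434
KR-20 = 0.7149

0.7149


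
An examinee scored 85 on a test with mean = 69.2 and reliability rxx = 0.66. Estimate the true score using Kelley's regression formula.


T_est = rxx * X + (1 - rxx) * mean
T_est = 0.66 * 85 + 0.34 * 69.2
T_est = 56.1 + 23.528
T_est = 79.628

79.628


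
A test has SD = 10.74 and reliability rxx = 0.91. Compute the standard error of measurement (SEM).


SEM = SD * sqrt(1 - rxx)
SEM = 10.74 * sqrt(1 - 0.91)
SEM = 10.74 * sqrt(0.09) = 10.74 * 0.3
SEM = 3.222

3.222


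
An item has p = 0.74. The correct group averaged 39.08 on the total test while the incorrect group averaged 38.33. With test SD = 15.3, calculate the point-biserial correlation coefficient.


q = 1 - p = 0.26
rpb = ((M1 - M0) / SD) * sqrt(p * q)
rpb = ((39.08 - 38.33) / 15.3) * sqrt(0.74 * 0.26)
rpb = 0.0215

0.0215


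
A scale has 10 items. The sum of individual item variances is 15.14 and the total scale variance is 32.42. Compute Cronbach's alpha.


alpha = (k/(k-1)) * (1 - sum(si^2)/s_total^2)
= (10/9) * (1 - 15.14/32.42)
alpha = 0.5922

0.5922


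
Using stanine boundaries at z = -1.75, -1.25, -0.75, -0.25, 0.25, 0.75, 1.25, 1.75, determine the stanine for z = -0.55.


Stanine boundaries: [-1.75, -1.25, -0.75, -0.25, 0.25, 0.75, 1.25, 1.75]
z = -0.55
Check each boundary:
  z >= -1.75 -> could be stanine 2
  z >= -1.25 -> could be stanine 3
  z >= -0.75 -> could be stanine 4
  z < -0.25
  z < 0.25
  z < 0.75
  z < 1.25
  z < 1.75
Highest qualifying boundary gives stanine = 4

4


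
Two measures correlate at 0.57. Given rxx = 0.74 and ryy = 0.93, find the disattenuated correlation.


r_corrected = rxy / sqrt(rxx * ryy)
= 0.57 / sqrt(0.74 * 0.93)
= 0.57 / sqrt(0.6882)
= 0.57 / 0.829578
r_corrected = 0.6871

0.6871


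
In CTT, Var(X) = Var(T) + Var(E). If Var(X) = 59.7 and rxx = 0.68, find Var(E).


var_true = rxx * var_obs = 0.68 * 59.7 = 40.596
var_error = var_obs - var_true
var_error = 59.7 - 40.596
var_error = 19.104

19.104


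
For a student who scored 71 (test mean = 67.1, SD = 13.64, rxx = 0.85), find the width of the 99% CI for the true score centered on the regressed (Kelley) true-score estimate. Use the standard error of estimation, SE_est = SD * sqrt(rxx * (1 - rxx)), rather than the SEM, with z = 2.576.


True score estimate = 0.85*71 + 0.15*67.1 = 70.415
SE_est = SD * sqrt(rxx * (1 - rxx)) = 13.64 * sqrt(0.85 * 0.15) = 13.64 * sqrt(0.1275) = 4.870454
CI = T_est +/- z * SE_est, so width = 2 * z * SE_est = 2 * 2.576 * 4.870454
Width = 25.0926

25.0926


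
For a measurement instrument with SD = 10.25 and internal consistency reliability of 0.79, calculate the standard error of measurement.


SEM = SD * sqrt(1 - rxx)
SEM = 10.25 * sqrt(1 - 0.79)
SEM = 10.25 * sqrt(0.21) = 10.25 * 0.458258
SEM = 4.6971

4.6971


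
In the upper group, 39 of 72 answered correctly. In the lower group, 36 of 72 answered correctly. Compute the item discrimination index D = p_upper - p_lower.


p_upper = 39/72 = 0.5417
p_lower = 36/72 = 0.5
D = 0.5417 - 0.5 = 0.0417

0.0417


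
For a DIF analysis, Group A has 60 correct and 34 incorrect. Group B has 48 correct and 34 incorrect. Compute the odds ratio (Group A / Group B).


Odds_A = 60/34 = 1.7647
Odds_B = 48/34 = 1.4118
OR = Odds_A / Odds_B = 1.7647 / 1.4118
Exactly, OR = (60 * 34) / (34 * 48) = 2040 / 1632
OR = 1.25

1.25


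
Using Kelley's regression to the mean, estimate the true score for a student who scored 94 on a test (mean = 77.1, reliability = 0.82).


T_est = rxx * X + (1 - rxx) * mean
T_est = 0.82 * 94 + 0.18 * 77.1
T_est = 77.08 + 13.878
T_est = 90.958

90.958


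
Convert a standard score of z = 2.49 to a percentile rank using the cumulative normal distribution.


CDF(z) = 0.5 * (1 + erf(z/sqrt(2)))
erf(1.7607) = 0.9872
CDF = 0.9936
Percentile rank = 0.9936 * 100 = 99.36

99.36


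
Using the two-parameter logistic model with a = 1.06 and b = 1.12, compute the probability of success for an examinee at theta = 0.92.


a*(theta - b) = 1.06 * (0.92 - 1.12) = -0.212
exp(--0.212) = 1.2361
P = 1 / (1 + 1.2361)
P = 0.4472

0.4472


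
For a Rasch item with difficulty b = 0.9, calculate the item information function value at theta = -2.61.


P = 1/(1+exp(-(-2.61-0.9))) = 0.029
I = P*(1-P) = 0.029 * 0.971
I = 0.0282

0.0282


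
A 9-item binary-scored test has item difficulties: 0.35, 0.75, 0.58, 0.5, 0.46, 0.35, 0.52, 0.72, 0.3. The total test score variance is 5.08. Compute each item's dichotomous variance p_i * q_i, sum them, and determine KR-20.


For each item, compute p_i * q_i:
  Item 1: 0.35 * 0.65 = 0.2275
  Item 2: 0.75 * 0.25 = 0.1875
  Item 3: 0.58 * 0.42 = 0.2436
  Item 4: 0.5 * 0.5 = 0.25
  Item 5: 0.46 * 0.54 = 0.2484
  Item 6: 0.35 * 0.65 = 0.2275
  Item 7: 0.52 * 0.48 = 0.2496
  Item 8: 0.72 * 0.28 = 0.2016
  Item 9: 0.3 * 0.7 = 0.21
Sum(p_i * q_i) = 0.2275 + 0.1875 + 0.2436 + 0.25 + 0.2484 + 0.2275 + 0.2496 + 0.2016 + 0.21 = 2.0457
KR-20 = (k/(k-1)) * (1 - Sum(p_i*q_i) / Var_total)
= (9/8) * (1 - 2.0457/5.08)
= 1.125 * 0.5973
KR-20 = 0.672

0.672


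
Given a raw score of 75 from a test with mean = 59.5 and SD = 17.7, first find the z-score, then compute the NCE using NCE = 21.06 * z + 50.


z = (X - mean) / SD = (75 - 59.5) / 17.7
z = 15.5 / 17.7
z = 0.8757
NCE = NCE = 21.06z + 50
Carry z at full precision (z = 15.5 / 17.7) into the conversion:
NCE = 21.06 * (15.5 / 17.7) + 50 = 326.43 / 17.7 + 50
NCE = 18.4424 + 50
NCE = 68.4424

68.4424


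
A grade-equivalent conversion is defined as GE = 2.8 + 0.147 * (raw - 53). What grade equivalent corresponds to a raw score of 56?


raw - median = 56 - 53 = 3
slope * diff = 0.147 * 3 = 0.441
GE = 2.8 + 0.441
GE = 3.241

3.241


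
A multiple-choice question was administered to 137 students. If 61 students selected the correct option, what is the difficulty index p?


Item difficulty p = number correct / total examinees
p = 61 / 137
p = 0.4453

0.4453


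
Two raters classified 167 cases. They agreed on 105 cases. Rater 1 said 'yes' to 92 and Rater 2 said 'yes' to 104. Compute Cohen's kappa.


P_o = 105/167 = 0.628743
P_e = (92*104 + 75*63) / 27889 = 0.512496
kappa = (P_o - P_e) / (1 - P_e)
kappa = (0.628743 - 0.512496) / (1 - 0.512496)
kappa = 0.2385

0.2385


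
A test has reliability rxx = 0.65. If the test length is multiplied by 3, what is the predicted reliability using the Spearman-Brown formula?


r_new = (n * rxx) / (1 + (n-1) * rxx)
r_new = (3 * 0.65) / (1 + 2 * 0.65)
r_new = 1.95 / 2.3
r_new = 0.8478

0.8478


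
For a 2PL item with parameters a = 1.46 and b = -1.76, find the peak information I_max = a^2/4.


For 2PL, max info at theta = b = -1.76
I_max = a^2 / 4 = 1.46^2 / 4
= 2.1316 / 4
I_max = 0.5329

0.5329


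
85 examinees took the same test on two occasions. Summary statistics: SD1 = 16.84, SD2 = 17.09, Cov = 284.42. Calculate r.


r = cov(X,Y) / (SD_X * SD_Y)
r = 284.42 / (16.84 * 17.09)
r = 284.42 / 287.7956
r = 0.9883

0.9883


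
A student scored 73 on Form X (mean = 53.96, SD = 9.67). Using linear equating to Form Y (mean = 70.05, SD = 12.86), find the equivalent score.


slope = SD_Y / SD_X = 12.86 / 9.67 ~ 1.3299
intercept = mean_Y - slope * mean_X = 70.05 - (12.86 / 9.67) * 53.96 ~ -1.7107
Y = slope * X + intercept. To avoid rounding drift from the rounded slope/intercept, evaluate the equivalent form Y = mean_Y + SD_Y * (X - mean_X) / SD_X at full precision:
Y = 70.05 + 12.86 * (73 - 53.96) / 9.67
Y = 70.05 + 12.86 * 19.04 / 9.67
Y = 70.05 + 244.8544 / 9.67
Y = 70.05 + 25.321
Y = 95.371

95.371


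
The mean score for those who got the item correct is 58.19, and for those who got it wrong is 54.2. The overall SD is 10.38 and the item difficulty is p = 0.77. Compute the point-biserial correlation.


q = 1 - p = 0.23
rpb = ((M1 - M0) / SD) * sqrt(p * q)
rpb = ((58.19 - 54.2) / 10.38) * sqrt(0.77 * 0.23)
rpb = 0.1618

0.1618


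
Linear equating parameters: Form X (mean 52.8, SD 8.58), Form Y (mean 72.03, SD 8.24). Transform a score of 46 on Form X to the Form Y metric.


slope = SD_Y / SD_X = 8.24 / 8.58 ~ 0.9604
intercept = mean_Y - slope * mean_X = 72.03 - (8.24 / 8.58) * 52.8 ~ 21.3223
Y = slope * X + intercept. To avoid rounding drift from the rounded slope/intercept, evaluate the equivalent form Y = mean_Y + SD_Y * (X - mean_X) / SD_X at full precision:
Y = 72.03 + 8.24 * (46 - 52.8) / 8.58
Y = 72.03 - 8.24 * 6.8 / 8.58
Y = 72.03 - 56.032 / 8.58
Y = 72.03 - 6.5305
Y = 65.4995

65.4995


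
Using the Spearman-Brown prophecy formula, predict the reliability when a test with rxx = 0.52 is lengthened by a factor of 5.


r_new = (n * rxx) / (1 + (n-1) * rxx)
r_new = (5 * 0.52) / (1 + 4 * 0.52)
r_new = 2.6 / 3.08
r_new = 0.8442

0.8442


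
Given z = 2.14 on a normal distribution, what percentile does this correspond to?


CDF(z) = 0.5 * (1 + erf(z/sqrt(2)))
erf(1.5132) = 0.9676
CDF = 0.9838
Percentile rank = 0.9838 * 100 = 98.38

98.38


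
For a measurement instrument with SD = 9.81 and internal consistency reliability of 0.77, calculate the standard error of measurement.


SEM = SD * sqrt(1 - rxx)
SEM = 9.81 * sqrt(1 - 0.77)
SEM = 9.81 * sqrt(0.23) = 9.81 * 0.479583
SEM = 4.7047

4.7047


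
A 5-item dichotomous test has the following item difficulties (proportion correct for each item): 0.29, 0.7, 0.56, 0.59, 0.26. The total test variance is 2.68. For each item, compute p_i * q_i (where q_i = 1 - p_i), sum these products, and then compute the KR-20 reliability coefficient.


For each item, compute p_i * q_i:
  Item 1: 0.29 * 0.71 = 0.2059
  Item 2: 0.7 * 0.3 = 0.21
  Item 3: 0.56 * 0.44 = 0.2464
  Item 4: 0.59 * 0.41 = 0.2419
  Item 5: 0.26 * 0.74 = 0.1924
Sum(p_i * q_i) = 0.2059 + 0.21 + 0.2464 + 0.2419 + 0.1924 = 1.0966
KR-20 = (k/(k-1)) * (1 - Sum(p_i*q_i) / Var_total)
= (5/4) * (1 - 1.0966/2.68)
= 1.25 * 0.5908
KR-20 = 0.7385

0.7385


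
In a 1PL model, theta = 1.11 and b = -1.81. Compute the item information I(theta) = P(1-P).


P = 1/(1+exp(-(1.11--1.81))) = 0.9488
I = P*(1-P) = 0.9488 * 0.0512
I = 0.0486

0.0486


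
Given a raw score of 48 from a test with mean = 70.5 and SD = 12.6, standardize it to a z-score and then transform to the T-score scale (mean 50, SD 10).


z = (X - mean) / SD = (48 - 70.5) / 12.6
z = -22.5 / 12.6
z = -1.7857
T-score = T = 50 + 10z
Carry z at full precision (z = -22.5 / 12.6) into the conversion:
T-score = 50 + 10 * (-22.5 / 12.6) = 50 + -225 / 12.6
T-score = 50 + -17.8571
T-score = 32.1429

32.1429


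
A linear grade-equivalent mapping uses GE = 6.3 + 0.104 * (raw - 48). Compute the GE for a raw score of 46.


raw - median = 46 - 48 = -2
slope * diff = 0.104 * -2 = -0.208
GE = 6.3 + -0.208
GE = 6.092

6.092


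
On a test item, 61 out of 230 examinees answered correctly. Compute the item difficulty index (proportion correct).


Item difficulty p = number correct / total examinees
p = 61 / 230
p = 0.2652

0.2652


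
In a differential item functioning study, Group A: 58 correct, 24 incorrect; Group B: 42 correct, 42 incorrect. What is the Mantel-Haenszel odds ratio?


Odds_A = 58/24 = 2.4167
Odds_B = 42/42 = 1.0
OR = Odds_A / Odds_B = 2.4167 / 1.0
Exactly, OR = (58 * 42) / (24 * 42) = 2436 / 1008
OR = 2.4167

2.4167


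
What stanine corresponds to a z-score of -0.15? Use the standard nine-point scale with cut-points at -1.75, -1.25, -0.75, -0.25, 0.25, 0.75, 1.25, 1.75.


Stanine boundaries: [-1.75, -1.25, -0.75, -0.25, 0.25, 0.75, 1.25, 1.75]
z = -0.15
Check each boundary:
  z >= -1.75 -> could be stanine 2
  z >= -1.25 -> could be stanine 3
  z >= -0.75 -> could be stanine 4
  z >= -0.25 -> could be stanine 5
  z < 0.25
  z < 0.75
  z < 1.25
  z < 1.75
Highest qualifying boundary gives stanine = 5

5


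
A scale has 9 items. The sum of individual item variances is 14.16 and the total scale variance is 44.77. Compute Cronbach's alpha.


alpha = (k/(k-1)) * (1 - sum(si^2)/s_total^2)
= (9/8) * (1 - 14.16/44.77)
alpha = 0.7692

0.7692


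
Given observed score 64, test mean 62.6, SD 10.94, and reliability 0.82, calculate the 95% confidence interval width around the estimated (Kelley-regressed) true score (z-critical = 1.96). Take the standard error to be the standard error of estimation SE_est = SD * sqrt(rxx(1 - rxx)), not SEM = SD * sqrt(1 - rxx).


True score estimate = 0.82*64 + 0.18*62.6 = 63.748
SE_est = SD * sqrt(rxx * (1 - rxx)) = 10.94 * sqrt(0.82 * 0.18) = 10.94 * sqrt(0.1476) = 4.203011
CI = T_est +/- z * SE_est, so width = 2 * z * SE_est = 2 * 1.96 * 4.203011
Width = 16.4758

16.4758


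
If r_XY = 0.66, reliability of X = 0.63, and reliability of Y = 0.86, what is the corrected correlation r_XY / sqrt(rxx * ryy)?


r_corrected = rxy / sqrt(rxx * ryy)
= 0.66 / sqrt(0.63 * 0.86)
= 0.66 / sqrt(0.5418)
= 0.66 / 0.736071
r_corrected = 0.8967

0.8967


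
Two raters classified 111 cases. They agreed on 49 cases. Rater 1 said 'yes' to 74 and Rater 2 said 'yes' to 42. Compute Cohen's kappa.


P_o = 49/111 = 0.441441
P_e = (74*42 + 37*69) / 12321 = 0.459459
kappa = (P_o - P_e) / (1 - P_e)
kappa = (0.441441 - 0.459459) / (1 - 0.459459)
kappa = -0.0333

-0.0333


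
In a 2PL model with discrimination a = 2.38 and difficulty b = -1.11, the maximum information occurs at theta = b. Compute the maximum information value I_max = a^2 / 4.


For 2PL, max info at theta = b = -1.11
I_max = a^2 / 4 = 2.38^2 / 4
= 5.6644 / 4
I_max = 1.4161

1.4161


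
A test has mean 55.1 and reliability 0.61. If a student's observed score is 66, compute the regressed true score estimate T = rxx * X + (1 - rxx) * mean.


T_est = rxx * X + (1 - rxx) * mean
T_est = 0.61 * 66 + 0.39 * 55.1
T_est = 40.26 + 21.489
T_est = 61.749

61.749


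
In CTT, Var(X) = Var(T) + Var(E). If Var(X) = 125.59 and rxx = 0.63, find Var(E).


var_true = rxx * var_obs = 0.63 * 125.59 = 79.1217
var_error = var_obs - var_true
var_error = 125.59 - 79.1217
var_error = 46.4683

46.4683


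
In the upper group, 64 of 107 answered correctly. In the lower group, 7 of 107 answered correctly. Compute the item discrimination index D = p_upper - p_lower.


p_upper = 64/107 = 0.5981
p_lower = 7/107 = 0.0654
D = 0.5981 - 0.0654 = 0.5327

0.5327


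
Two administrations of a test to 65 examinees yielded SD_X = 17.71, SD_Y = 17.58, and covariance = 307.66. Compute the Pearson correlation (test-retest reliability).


r = cov(X,Y) / (SD_X * SD_Y)
r = 307.66 / (17.71 * 17.58)
r = 307.66 / 311.3418
r = 0.9882

0.9882


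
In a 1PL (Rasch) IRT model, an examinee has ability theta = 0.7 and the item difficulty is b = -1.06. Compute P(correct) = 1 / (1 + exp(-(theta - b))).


theta - b = 0.7 - -1.06 = 1.76
exp(-(theta - b)) = exp(-1.76) = 0.172
P = 1 / (1 + 0.172)
P = 0.8532

0.8532


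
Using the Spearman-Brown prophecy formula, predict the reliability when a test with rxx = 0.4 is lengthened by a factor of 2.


r_new = (n * rxx) / (1 + (n-1) * rxx)
r_new = (2 * 0.4) / (1 + 1 * 0.4)
r_new = 0.8 / 1.4
r_new = 0.5714

0.5714


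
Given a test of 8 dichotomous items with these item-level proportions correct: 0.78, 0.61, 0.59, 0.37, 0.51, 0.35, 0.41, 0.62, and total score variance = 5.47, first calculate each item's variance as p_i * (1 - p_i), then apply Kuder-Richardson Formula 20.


For each item, compute p_i * q_i:
  Item 1: 0.78 * 0.22 = 0.1716
  Item 2: 0.61 * 0.39 = 0.2379
  Item 3: 0.59 * 0.41 = 0.2419
  Item 4: 0.37 * 0.63 = 0.2331
  Item 5: 0.51 * 0.49 = 0.2499
  Item 6: 0.35 * 0.65 = 0.2275
  Item 7: 0.41 * 0.59 = 0.2419
  Item 8: 0.62 * 0.38 = 0.2356
Sum(p_i * q_i) = 0.1716 + 0.2379 + 0.2419 + 0.2331 + 0.2499 + 0.2275 + 0.2419 + 0.2356 = 1.8394
KR-20 = (k/(k-1)) * (1 - Sum(p_i*q_i) / Var_total)
= (8/7) * (1 - 1.8394/5.47)
= 1.1429 * 0.6637
KR-20 = 0.7585

0.7585


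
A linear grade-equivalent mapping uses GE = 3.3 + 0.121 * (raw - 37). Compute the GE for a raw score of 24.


raw - median = 24 - 37 = -13
slope * diff = 0.121 * -13 = -1.573
GE = 3.3 + -1.573
GE = 1.727

1.727


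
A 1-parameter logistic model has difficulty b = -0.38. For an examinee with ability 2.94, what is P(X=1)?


theta - b = 2.94 - -0.38 = 3.32
exp(-(theta - b)) = exp(-3.32) = 0.0362
P = 1 / (1 + 0.0362)
P = 0.9651

0.9651


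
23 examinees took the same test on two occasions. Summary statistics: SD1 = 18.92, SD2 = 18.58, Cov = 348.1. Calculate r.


r = cov(X,Y) / (SD_X * SD_Y)
r = 348.1 / (18.92 * 18.58)
r = 348.1 / 351.5336
r = 0.9902

0.9902


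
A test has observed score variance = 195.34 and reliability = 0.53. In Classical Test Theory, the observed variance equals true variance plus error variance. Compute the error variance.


var_true = rxx * var_obs = 0.53 * 195.34 = 103.5302
var_error = var_obs - var_true
var_error = 195.34 - 103.5302
var_error = 91.8098

91.8098


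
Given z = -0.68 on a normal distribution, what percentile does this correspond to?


CDF(z) = 0.5 * (1 + erf(z/sqrt(2)))
erf(-0.4808) = -0.5035
CDF = 0.2483
Percentile rank = 0.2483 * 100 = 24.83

24.83


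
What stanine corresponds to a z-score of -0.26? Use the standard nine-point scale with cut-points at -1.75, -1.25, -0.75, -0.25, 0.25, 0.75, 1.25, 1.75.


Stanine boundaries: [-1.75, -1.25, -0.75, -0.25, 0.25, 0.75, 1.25, 1.75]
z = -0.26
Check each boundary:
  z >= -1.75 -> could be stanine 2
  z >= -1.25 -> could be stanine 3
  z >= -0.75 -> could be stanine 4
  z < -0.25
  z < 0.25
  z < 0.75
  z < 1.25
  z < 1.75
Highest qualifying boundary gives stanine = 4

4


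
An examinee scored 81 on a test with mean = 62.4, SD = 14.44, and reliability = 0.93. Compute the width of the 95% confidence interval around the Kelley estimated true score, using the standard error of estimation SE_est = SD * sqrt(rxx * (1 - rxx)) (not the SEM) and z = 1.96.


True score estimate = 0.93*81 + 0.07*62.4 = 79.698
SE_est = SD * sqrt(rxx * (1 - rxx)) = 14.44 * sqrt(0.93 * 0.07) = 14.44 * sqrt(0.0651) = 3.684323
CI = T_est +/- z * SE_est, so width = 2 * z * SE_est = 2 * 1.96 * 3.684323
Width = 14.4425

14.4425


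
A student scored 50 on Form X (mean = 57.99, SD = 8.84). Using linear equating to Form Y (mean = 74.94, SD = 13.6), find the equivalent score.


slope = SD_Y / SD_X = 13.6 / 8.84 ~ 1.5385
intercept = mean_Y - slope * mean_X = 74.94 - (13.6 / 8.84) * 57.99 ~ -14.2754
Y = slope * X + intercept. To avoid rounding drift from the rounded slope/intercept, evaluate the equivalent form Y = mean_Y + SD_Y * (X - mean_X) / SD_X at full precision:
Y = 74.94 + 13.6 * (50 - 57.99) / 8.84
Y = 74.94 - 13.6 * 7.99 / 8.84
Y = 74.94 - 108.664 / 8.84
Y = 74.94 - 12.2923
Y = 62.6477

62.6477


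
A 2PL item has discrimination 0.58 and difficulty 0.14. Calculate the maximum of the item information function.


For 2PL, max info at theta = b = 0.14
I_max = a^2 / 4 = 0.58^2 / 4
= 0.3364 / 4
I_max = 0.0841

0.0841


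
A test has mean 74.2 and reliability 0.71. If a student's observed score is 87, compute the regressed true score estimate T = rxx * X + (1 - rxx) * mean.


T_est = rxx * X + (1 - rxx) * mean
T_est = 0.71 * 87 + 0.29 * 74.2
T_est = 61.77 + 21.518
T_est = 83.288

83.288


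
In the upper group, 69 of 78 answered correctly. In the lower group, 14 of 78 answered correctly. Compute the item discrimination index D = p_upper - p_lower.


p_upper = 69/78 = 0.8846
p_lower = 14/78 = 0.1795
D = 0.8846 - 0.1795 = 0.7051

0.7051


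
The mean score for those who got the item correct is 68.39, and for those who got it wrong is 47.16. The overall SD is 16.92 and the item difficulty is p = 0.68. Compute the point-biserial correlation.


q = 1 - p = 0.32
rpb = ((M1 - M0) / SD) * sqrt(p * q)
rpb = ((68.39 - 47.16) / 16.92) * sqrt(0.68 * 0.32)
rpb = 0.5853

0.5853


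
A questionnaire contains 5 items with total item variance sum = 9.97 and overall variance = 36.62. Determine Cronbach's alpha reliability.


alpha = (k/(k-1)) * (1 - sum(si^2)/s_total^2)
= (5/4) * (1 - 9.97/36.62)
alpha = 0.9097

0.9097
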